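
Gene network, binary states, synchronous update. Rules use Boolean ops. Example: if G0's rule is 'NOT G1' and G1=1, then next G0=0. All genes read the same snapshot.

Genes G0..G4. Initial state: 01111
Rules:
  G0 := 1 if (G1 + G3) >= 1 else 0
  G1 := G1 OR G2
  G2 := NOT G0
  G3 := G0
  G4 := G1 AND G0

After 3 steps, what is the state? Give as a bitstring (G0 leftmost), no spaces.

Step 1: G0=(1+1>=1)=1 G1=G1|G2=1|1=1 G2=NOT G0=NOT 0=1 G3=G0=0 G4=G1&G0=1&0=0 -> 11100
Step 2: G0=(1+0>=1)=1 G1=G1|G2=1|1=1 G2=NOT G0=NOT 1=0 G3=G0=1 G4=G1&G0=1&1=1 -> 11011
Step 3: G0=(1+1>=1)=1 G1=G1|G2=1|0=1 G2=NOT G0=NOT 1=0 G3=G0=1 G4=G1&G0=1&1=1 -> 11011

11011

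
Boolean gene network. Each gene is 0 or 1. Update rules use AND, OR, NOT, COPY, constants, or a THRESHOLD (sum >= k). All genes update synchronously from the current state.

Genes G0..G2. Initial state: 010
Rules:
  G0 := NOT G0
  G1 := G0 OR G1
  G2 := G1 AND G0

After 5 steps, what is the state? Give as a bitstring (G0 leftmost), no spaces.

Step 1: G0=NOT G0=NOT 0=1 G1=G0|G1=0|1=1 G2=G1&G0=1&0=0 -> 110
Step 2: G0=NOT G0=NOT 1=0 G1=G0|G1=1|1=1 G2=G1&G0=1&1=1 -> 011
Step 3: G0=NOT G0=NOT 0=1 G1=G0|G1=0|1=1 G2=G1&G0=1&0=0 -> 110
Step 4: G0=NOT G0=NOT 1=0 G1=G0|G1=1|1=1 G2=G1&G0=1&1=1 -> 011
Step 5: G0=NOT G0=NOT 0=1 G1=G0|G1=0|1=1 G2=G1&G0=1&0=0 -> 110

110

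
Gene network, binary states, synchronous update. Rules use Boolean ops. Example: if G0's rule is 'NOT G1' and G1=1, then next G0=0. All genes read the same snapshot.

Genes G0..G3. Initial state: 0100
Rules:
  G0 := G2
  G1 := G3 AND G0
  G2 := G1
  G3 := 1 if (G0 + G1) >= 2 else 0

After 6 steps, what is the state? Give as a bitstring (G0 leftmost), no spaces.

Step 1: G0=G2=0 G1=G3&G0=0&0=0 G2=G1=1 G3=(0+1>=2)=0 -> 0010
Step 2: G0=G2=1 G1=G3&G0=0&0=0 G2=G1=0 G3=(0+0>=2)=0 -> 1000
Step 3: G0=G2=0 G1=G3&G0=0&1=0 G2=G1=0 G3=(1+0>=2)=0 -> 0000
Step 4: G0=G2=0 G1=G3&G0=0&0=0 G2=G1=0 G3=(0+0>=2)=0 -> 0000
Step 5: G0=G2=0 G1=G3&G0=0&0=0 G2=G1=0 G3=(0+0>=2)=0 -> 0000
Step 6: G0=G2=0 G1=G3&G0=0&0=0 G2=G1=0 G3=(0+0>=2)=0 -> 0000

0000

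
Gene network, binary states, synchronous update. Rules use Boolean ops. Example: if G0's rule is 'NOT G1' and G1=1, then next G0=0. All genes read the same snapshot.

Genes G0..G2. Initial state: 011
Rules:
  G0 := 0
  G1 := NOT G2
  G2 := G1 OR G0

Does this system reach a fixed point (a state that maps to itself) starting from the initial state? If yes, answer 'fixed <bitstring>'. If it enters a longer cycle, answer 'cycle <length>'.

Answer: cycle 4

Derivation:
Step 0: 011
Step 1: G0=0(const) G1=NOT G2=NOT 1=0 G2=G1|G0=1|0=1 -> 001
Step 2: G0=0(const) G1=NOT G2=NOT 1=0 G2=G1|G0=0|0=0 -> 000
Step 3: G0=0(const) G1=NOT G2=NOT 0=1 G2=G1|G0=0|0=0 -> 010
Step 4: G0=0(const) G1=NOT G2=NOT 0=1 G2=G1|G0=1|0=1 -> 011
Cycle of length 4 starting at step 0 -> no fixed point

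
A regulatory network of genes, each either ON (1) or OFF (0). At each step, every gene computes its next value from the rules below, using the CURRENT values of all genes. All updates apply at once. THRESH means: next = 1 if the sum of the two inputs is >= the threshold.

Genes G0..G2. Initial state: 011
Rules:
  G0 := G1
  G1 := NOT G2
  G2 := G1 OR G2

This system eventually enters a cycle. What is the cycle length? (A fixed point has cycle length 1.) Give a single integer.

Answer: 1

Derivation:
Step 0: 011
Step 1: G0=G1=1 G1=NOT G2=NOT 1=0 G2=G1|G2=1|1=1 -> 101
Step 2: G0=G1=0 G1=NOT G2=NOT 1=0 G2=G1|G2=0|1=1 -> 001
Step 3: G0=G1=0 G1=NOT G2=NOT 1=0 G2=G1|G2=0|1=1 -> 001
State from step 3 equals state from step 2 -> cycle length 1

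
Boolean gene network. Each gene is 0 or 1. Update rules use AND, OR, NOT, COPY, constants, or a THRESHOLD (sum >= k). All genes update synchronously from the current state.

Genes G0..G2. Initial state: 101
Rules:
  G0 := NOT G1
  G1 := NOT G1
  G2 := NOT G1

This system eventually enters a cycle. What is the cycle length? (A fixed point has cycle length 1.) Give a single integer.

Answer: 2

Derivation:
Step 0: 101
Step 1: G0=NOT G1=NOT 0=1 G1=NOT G1=NOT 0=1 G2=NOT G1=NOT 0=1 -> 111
Step 2: G0=NOT G1=NOT 1=0 G1=NOT G1=NOT 1=0 G2=NOT G1=NOT 1=0 -> 000
Step 3: G0=NOT G1=NOT 0=1 G1=NOT G1=NOT 0=1 G2=NOT G1=NOT 0=1 -> 111
State from step 3 equals state from step 1 -> cycle length 2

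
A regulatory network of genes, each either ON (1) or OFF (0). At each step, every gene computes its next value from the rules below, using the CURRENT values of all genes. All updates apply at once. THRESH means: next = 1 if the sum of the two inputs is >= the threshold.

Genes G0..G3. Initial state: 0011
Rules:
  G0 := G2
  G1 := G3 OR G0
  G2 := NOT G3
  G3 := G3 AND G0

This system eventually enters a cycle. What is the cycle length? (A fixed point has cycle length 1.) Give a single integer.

Answer: 1

Derivation:
Step 0: 0011
Step 1: G0=G2=1 G1=G3|G0=1|0=1 G2=NOT G3=NOT 1=0 G3=G3&G0=1&0=0 -> 1100
Step 2: G0=G2=0 G1=G3|G0=0|1=1 G2=NOT G3=NOT 0=1 G3=G3&G0=0&1=0 -> 0110
Step 3: G0=G2=1 G1=G3|G0=0|0=0 G2=NOT G3=NOT 0=1 G3=G3&G0=0&0=0 -> 1010
Step 4: G0=G2=1 G1=G3|G0=0|1=1 G2=NOT G3=NOT 0=1 G3=G3&G0=0&1=0 -> 1110
Step 5: G0=G2=1 G1=G3|G0=0|1=1 G2=NOT G3=NOT 0=1 G3=G3&G0=0&1=0 -> 1110
State from step 5 equals state from step 4 -> cycle length 1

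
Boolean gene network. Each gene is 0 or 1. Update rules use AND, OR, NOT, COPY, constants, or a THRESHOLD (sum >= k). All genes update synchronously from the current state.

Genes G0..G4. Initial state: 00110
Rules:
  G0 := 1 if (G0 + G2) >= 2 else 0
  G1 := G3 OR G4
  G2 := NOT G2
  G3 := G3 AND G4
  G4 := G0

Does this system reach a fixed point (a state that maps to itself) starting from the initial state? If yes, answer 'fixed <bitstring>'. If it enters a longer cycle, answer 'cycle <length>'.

Step 0: 00110
Step 1: G0=(0+1>=2)=0 G1=G3|G4=1|0=1 G2=NOT G2=NOT 1=0 G3=G3&G4=1&0=0 G4=G0=0 -> 01000
Step 2: G0=(0+0>=2)=0 G1=G3|G4=0|0=0 G2=NOT G2=NOT 0=1 G3=G3&G4=0&0=0 G4=G0=0 -> 00100
Step 3: G0=(0+1>=2)=0 G1=G3|G4=0|0=0 G2=NOT G2=NOT 1=0 G3=G3&G4=0&0=0 G4=G0=0 -> 00000
Step 4: G0=(0+0>=2)=0 G1=G3|G4=0|0=0 G2=NOT G2=NOT 0=1 G3=G3&G4=0&0=0 G4=G0=0 -> 00100
Cycle of length 2 starting at step 2 -> no fixed point

Answer: cycle 2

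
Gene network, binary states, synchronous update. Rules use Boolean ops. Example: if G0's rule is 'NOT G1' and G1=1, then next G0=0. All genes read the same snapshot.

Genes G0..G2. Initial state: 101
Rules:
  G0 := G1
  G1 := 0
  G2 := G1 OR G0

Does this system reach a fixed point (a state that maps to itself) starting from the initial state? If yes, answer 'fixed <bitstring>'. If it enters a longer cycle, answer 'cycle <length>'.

Step 0: 101
Step 1: G0=G1=0 G1=0(const) G2=G1|G0=0|1=1 -> 001
Step 2: G0=G1=0 G1=0(const) G2=G1|G0=0|0=0 -> 000
Step 3: G0=G1=0 G1=0(const) G2=G1|G0=0|0=0 -> 000
Fixed point reached at step 2: 000

Answer: fixed 000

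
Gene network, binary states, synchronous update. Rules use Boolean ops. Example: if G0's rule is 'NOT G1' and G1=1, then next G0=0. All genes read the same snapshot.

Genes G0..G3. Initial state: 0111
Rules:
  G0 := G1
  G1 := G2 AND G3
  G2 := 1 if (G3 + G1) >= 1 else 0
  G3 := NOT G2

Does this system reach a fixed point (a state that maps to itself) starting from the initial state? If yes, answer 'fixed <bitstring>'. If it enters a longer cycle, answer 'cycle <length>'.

Answer: cycle 5

Derivation:
Step 0: 0111
Step 1: G0=G1=1 G1=G2&G3=1&1=1 G2=(1+1>=1)=1 G3=NOT G2=NOT 1=0 -> 1110
Step 2: G0=G1=1 G1=G2&G3=1&0=0 G2=(0+1>=1)=1 G3=NOT G2=NOT 1=0 -> 1010
Step 3: G0=G1=0 G1=G2&G3=1&0=0 G2=(0+0>=1)=0 G3=NOT G2=NOT 1=0 -> 0000
Step 4: G0=G1=0 G1=G2&G3=0&0=0 G2=(0+0>=1)=0 G3=NOT G2=NOT 0=1 -> 0001
Step 5: G0=G1=0 G1=G2&G3=0&1=0 G2=(1+0>=1)=1 G3=NOT G2=NOT 0=1 -> 0011
Step 6: G0=G1=0 G1=G2&G3=1&1=1 G2=(1+0>=1)=1 G3=NOT G2=NOT 1=0 -> 0110
Step 7: G0=G1=1 G1=G2&G3=1&0=0 G2=(0+1>=1)=1 G3=NOT G2=NOT 1=0 -> 1010
Cycle of length 5 starting at step 2 -> no fixed point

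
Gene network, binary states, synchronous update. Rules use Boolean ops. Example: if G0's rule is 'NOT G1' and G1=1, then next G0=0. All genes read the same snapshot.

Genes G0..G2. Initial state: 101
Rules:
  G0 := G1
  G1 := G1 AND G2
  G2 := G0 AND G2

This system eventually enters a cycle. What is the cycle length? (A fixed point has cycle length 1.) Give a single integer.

Answer: 1

Derivation:
Step 0: 101
Step 1: G0=G1=0 G1=G1&G2=0&1=0 G2=G0&G2=1&1=1 -> 001
Step 2: G0=G1=0 G1=G1&G2=0&1=0 G2=G0&G2=0&1=0 -> 000
Step 3: G0=G1=0 G1=G1&G2=0&0=0 G2=G0&G2=0&0=0 -> 000
State from step 3 equals state from step 2 -> cycle length 1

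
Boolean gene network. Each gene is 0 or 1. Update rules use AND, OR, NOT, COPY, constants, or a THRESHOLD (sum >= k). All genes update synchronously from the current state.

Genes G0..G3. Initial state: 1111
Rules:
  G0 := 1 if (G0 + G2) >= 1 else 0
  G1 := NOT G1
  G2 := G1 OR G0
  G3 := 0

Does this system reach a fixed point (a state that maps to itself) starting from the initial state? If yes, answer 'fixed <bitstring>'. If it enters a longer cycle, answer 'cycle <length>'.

Step 0: 1111
Step 1: G0=(1+1>=1)=1 G1=NOT G1=NOT 1=0 G2=G1|G0=1|1=1 G3=0(const) -> 1010
Step 2: G0=(1+1>=1)=1 G1=NOT G1=NOT 0=1 G2=G1|G0=0|1=1 G3=0(const) -> 1110
Step 3: G0=(1+1>=1)=1 G1=NOT G1=NOT 1=0 G2=G1|G0=1|1=1 G3=0(const) -> 1010
Cycle of length 2 starting at step 1 -> no fixed point

Answer: cycle 2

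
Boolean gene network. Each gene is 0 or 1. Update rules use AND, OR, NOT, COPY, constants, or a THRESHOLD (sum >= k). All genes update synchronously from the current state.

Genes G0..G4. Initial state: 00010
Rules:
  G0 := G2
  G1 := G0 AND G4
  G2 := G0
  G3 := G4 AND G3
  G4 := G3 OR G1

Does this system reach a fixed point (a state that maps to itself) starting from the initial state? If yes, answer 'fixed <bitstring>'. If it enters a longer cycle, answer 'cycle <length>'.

Answer: fixed 00000

Derivation:
Step 0: 00010
Step 1: G0=G2=0 G1=G0&G4=0&0=0 G2=G0=0 G3=G4&G3=0&1=0 G4=G3|G1=1|0=1 -> 00001
Step 2: G0=G2=0 G1=G0&G4=0&1=0 G2=G0=0 G3=G4&G3=1&0=0 G4=G3|G1=0|0=0 -> 00000
Step 3: G0=G2=0 G1=G0&G4=0&0=0 G2=G0=0 G3=G4&G3=0&0=0 G4=G3|G1=0|0=0 -> 00000
Fixed point reached at step 2: 00000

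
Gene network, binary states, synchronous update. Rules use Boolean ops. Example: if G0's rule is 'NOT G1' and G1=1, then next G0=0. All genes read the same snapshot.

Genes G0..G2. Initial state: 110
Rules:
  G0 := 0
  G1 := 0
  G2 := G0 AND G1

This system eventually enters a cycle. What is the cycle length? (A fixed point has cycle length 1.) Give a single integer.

Step 0: 110
Step 1: G0=0(const) G1=0(const) G2=G0&G1=1&1=1 -> 001
Step 2: G0=0(const) G1=0(const) G2=G0&G1=0&0=0 -> 000
Step 3: G0=0(const) G1=0(const) G2=G0&G1=0&0=0 -> 000
State from step 3 equals state from step 2 -> cycle length 1

Answer: 1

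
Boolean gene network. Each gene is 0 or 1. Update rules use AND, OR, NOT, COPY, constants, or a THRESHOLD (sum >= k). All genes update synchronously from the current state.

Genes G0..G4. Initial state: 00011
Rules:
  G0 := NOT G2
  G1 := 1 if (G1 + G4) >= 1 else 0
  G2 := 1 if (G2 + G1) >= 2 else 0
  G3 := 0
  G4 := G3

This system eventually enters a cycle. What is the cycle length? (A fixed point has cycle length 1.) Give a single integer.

Step 0: 00011
Step 1: G0=NOT G2=NOT 0=1 G1=(0+1>=1)=1 G2=(0+0>=2)=0 G3=0(const) G4=G3=1 -> 11001
Step 2: G0=NOT G2=NOT 0=1 G1=(1+1>=1)=1 G2=(0+1>=2)=0 G3=0(const) G4=G3=0 -> 11000
Step 3: G0=NOT G2=NOT 0=1 G1=(1+0>=1)=1 G2=(0+1>=2)=0 G3=0(const) G4=G3=0 -> 11000
State from step 3 equals state from step 2 -> cycle length 1

Answer: 1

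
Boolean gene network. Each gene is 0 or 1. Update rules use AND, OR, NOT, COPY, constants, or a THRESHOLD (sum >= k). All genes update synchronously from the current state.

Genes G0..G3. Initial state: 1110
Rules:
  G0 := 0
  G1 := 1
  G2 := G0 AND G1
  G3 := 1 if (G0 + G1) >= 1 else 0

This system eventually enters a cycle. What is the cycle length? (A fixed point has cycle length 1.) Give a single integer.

Answer: 1

Derivation:
Step 0: 1110
Step 1: G0=0(const) G1=1(const) G2=G0&G1=1&1=1 G3=(1+1>=1)=1 -> 0111
Step 2: G0=0(const) G1=1(const) G2=G0&G1=0&1=0 G3=(0+1>=1)=1 -> 0101
Step 3: G0=0(const) G1=1(const) G2=G0&G1=0&1=0 G3=(0+1>=1)=1 -> 0101
State from step 3 equals state from step 2 -> cycle length 1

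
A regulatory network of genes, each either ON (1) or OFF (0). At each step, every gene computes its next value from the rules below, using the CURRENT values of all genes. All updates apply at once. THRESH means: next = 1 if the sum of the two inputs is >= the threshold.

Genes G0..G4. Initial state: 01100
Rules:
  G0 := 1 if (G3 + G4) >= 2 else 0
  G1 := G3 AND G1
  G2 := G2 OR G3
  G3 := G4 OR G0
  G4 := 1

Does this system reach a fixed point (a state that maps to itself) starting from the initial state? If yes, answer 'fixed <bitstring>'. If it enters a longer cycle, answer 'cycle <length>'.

Step 0: 01100
Step 1: G0=(0+0>=2)=0 G1=G3&G1=0&1=0 G2=G2|G3=1|0=1 G3=G4|G0=0|0=0 G4=1(const) -> 00101
Step 2: G0=(0+1>=2)=0 G1=G3&G1=0&0=0 G2=G2|G3=1|0=1 G3=G4|G0=1|0=1 G4=1(const) -> 00111
Step 3: G0=(1+1>=2)=1 G1=G3&G1=1&0=0 G2=G2|G3=1|1=1 G3=G4|G0=1|0=1 G4=1(const) -> 10111
Step 4: G0=(1+1>=2)=1 G1=G3&G1=1&0=0 G2=G2|G3=1|1=1 G3=G4|G0=1|1=1 G4=1(const) -> 10111
Fixed point reached at step 3: 10111

Answer: fixed 10111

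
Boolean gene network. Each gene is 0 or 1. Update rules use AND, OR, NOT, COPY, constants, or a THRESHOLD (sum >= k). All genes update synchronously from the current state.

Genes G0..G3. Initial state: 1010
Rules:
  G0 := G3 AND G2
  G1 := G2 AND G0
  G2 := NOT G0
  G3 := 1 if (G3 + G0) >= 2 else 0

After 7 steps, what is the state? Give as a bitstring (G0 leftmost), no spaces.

Step 1: G0=G3&G2=0&1=0 G1=G2&G0=1&1=1 G2=NOT G0=NOT 1=0 G3=(0+1>=2)=0 -> 0100
Step 2: G0=G3&G2=0&0=0 G1=G2&G0=0&0=0 G2=NOT G0=NOT 0=1 G3=(0+0>=2)=0 -> 0010
Step 3: G0=G3&G2=0&1=0 G1=G2&G0=1&0=0 G2=NOT G0=NOT 0=1 G3=(0+0>=2)=0 -> 0010
Step 4: G0=G3&G2=0&1=0 G1=G2&G0=1&0=0 G2=NOT G0=NOT 0=1 G3=(0+0>=2)=0 -> 0010
Step 5: G0=G3&G2=0&1=0 G1=G2&G0=1&0=0 G2=NOT G0=NOT 0=1 G3=(0+0>=2)=0 -> 0010
Step 6: G0=G3&G2=0&1=0 G1=G2&G0=1&0=0 G2=NOT G0=NOT 0=1 G3=(0+0>=2)=0 -> 0010
Step 7: G0=G3&G2=0&1=0 G1=G2&G0=1&0=0 G2=NOT G0=NOT 0=1 G3=(0+0>=2)=0 -> 0010

0010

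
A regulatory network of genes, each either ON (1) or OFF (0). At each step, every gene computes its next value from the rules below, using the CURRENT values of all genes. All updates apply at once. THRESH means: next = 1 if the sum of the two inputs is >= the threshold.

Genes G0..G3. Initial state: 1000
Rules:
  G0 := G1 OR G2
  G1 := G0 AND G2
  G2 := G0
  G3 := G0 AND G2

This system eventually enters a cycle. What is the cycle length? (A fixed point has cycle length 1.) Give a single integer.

Answer: 2

Derivation:
Step 0: 1000
Step 1: G0=G1|G2=0|0=0 G1=G0&G2=1&0=0 G2=G0=1 G3=G0&G2=1&0=0 -> 0010
Step 2: G0=G1|G2=0|1=1 G1=G0&G2=0&1=0 G2=G0=0 G3=G0&G2=0&1=0 -> 1000
State from step 2 equals state from step 0 -> cycle length 2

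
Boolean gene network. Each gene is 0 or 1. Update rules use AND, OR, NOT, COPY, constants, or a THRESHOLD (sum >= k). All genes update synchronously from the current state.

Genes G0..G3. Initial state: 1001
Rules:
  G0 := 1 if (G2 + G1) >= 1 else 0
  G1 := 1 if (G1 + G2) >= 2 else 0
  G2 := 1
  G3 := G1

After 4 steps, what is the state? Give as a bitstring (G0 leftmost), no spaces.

Step 1: G0=(0+0>=1)=0 G1=(0+0>=2)=0 G2=1(const) G3=G1=0 -> 0010
Step 2: G0=(1+0>=1)=1 G1=(0+1>=2)=0 G2=1(const) G3=G1=0 -> 1010
Step 3: G0=(1+0>=1)=1 G1=(0+1>=2)=0 G2=1(const) G3=G1=0 -> 1010
Step 4: G0=(1+0>=1)=1 G1=(0+1>=2)=0 G2=1(const) G3=G1=0 -> 1010

1010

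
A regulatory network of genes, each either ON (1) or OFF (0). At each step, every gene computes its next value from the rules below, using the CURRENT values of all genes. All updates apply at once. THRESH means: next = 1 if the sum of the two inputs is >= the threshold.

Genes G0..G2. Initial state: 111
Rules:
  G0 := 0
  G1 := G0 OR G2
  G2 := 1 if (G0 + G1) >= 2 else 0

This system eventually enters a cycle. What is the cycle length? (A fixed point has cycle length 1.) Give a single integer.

Answer: 1

Derivation:
Step 0: 111
Step 1: G0=0(const) G1=G0|G2=1|1=1 G2=(1+1>=2)=1 -> 011
Step 2: G0=0(const) G1=G0|G2=0|1=1 G2=(0+1>=2)=0 -> 010
Step 3: G0=0(const) G1=G0|G2=0|0=0 G2=(0+1>=2)=0 -> 000
Step 4: G0=0(const) G1=G0|G2=0|0=0 G2=(0+0>=2)=0 -> 000
State from step 4 equals state from step 3 -> cycle length 1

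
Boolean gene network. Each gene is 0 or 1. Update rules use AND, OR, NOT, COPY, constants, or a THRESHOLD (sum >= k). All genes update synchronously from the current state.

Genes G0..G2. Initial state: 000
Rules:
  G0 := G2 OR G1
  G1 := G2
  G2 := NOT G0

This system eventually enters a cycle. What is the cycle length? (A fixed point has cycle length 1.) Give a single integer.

Answer: 5

Derivation:
Step 0: 000
Step 1: G0=G2|G1=0|0=0 G1=G2=0 G2=NOT G0=NOT 0=1 -> 001
Step 2: G0=G2|G1=1|0=1 G1=G2=1 G2=NOT G0=NOT 0=1 -> 111
Step 3: G0=G2|G1=1|1=1 G1=G2=1 G2=NOT G0=NOT 1=0 -> 110
Step 4: G0=G2|G1=0|1=1 G1=G2=0 G2=NOT G0=NOT 1=0 -> 100
Step 5: G0=G2|G1=0|0=0 G1=G2=0 G2=NOT G0=NOT 1=0 -> 000
State from step 5 equals state from step 0 -> cycle length 5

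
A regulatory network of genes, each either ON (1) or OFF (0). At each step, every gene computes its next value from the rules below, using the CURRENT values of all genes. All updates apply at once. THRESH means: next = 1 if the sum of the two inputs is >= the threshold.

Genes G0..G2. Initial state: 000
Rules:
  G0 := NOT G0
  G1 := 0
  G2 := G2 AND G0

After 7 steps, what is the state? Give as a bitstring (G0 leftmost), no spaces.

Step 1: G0=NOT G0=NOT 0=1 G1=0(const) G2=G2&G0=0&0=0 -> 100
Step 2: G0=NOT G0=NOT 1=0 G1=0(const) G2=G2&G0=0&1=0 -> 000
Step 3: G0=NOT G0=NOT 0=1 G1=0(const) G2=G2&G0=0&0=0 -> 100
Step 4: G0=NOT G0=NOT 1=0 G1=0(const) G2=G2&G0=0&1=0 -> 000
Step 5: G0=NOT G0=NOT 0=1 G1=0(const) G2=G2&G0=0&0=0 -> 100
Step 6: G0=NOT G0=NOT 1=0 G1=0(const) G2=G2&G0=0&1=0 -> 000
Step 7: G0=NOT G0=NOT 0=1 G1=0(const) G2=G2&G0=0&0=0 -> 100

100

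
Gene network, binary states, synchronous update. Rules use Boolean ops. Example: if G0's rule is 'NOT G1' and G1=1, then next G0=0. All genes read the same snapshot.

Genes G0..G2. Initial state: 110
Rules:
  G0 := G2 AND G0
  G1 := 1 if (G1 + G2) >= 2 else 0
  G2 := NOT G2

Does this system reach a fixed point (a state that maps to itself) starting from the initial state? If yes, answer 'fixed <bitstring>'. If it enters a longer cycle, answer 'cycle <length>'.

Step 0: 110
Step 1: G0=G2&G0=0&1=0 G1=(1+0>=2)=0 G2=NOT G2=NOT 0=1 -> 001
Step 2: G0=G2&G0=1&0=0 G1=(0+1>=2)=0 G2=NOT G2=NOT 1=0 -> 000
Step 3: G0=G2&G0=0&0=0 G1=(0+0>=2)=0 G2=NOT G2=NOT 0=1 -> 001
Cycle of length 2 starting at step 1 -> no fixed point

Answer: cycle 2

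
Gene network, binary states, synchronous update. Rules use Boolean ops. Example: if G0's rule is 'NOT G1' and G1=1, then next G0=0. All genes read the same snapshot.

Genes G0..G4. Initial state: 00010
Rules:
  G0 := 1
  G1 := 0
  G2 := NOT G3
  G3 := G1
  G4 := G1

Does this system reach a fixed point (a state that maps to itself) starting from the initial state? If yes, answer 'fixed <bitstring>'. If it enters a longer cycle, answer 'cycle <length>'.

Answer: fixed 10100

Derivation:
Step 0: 00010
Step 1: G0=1(const) G1=0(const) G2=NOT G3=NOT 1=0 G3=G1=0 G4=G1=0 -> 10000
Step 2: G0=1(const) G1=0(const) G2=NOT G3=NOT 0=1 G3=G1=0 G4=G1=0 -> 10100
Step 3: G0=1(const) G1=0(const) G2=NOT G3=NOT 0=1 G3=G1=0 G4=G1=0 -> 10100
Fixed point reached at step 2: 10100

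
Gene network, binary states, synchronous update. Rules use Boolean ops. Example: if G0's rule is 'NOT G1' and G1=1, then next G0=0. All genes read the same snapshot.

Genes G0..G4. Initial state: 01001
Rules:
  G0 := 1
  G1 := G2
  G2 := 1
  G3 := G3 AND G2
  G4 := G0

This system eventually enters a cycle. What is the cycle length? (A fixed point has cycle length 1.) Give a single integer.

Step 0: 01001
Step 1: G0=1(const) G1=G2=0 G2=1(const) G3=G3&G2=0&0=0 G4=G0=0 -> 10100
Step 2: G0=1(const) G1=G2=1 G2=1(const) G3=G3&G2=0&1=0 G4=G0=1 -> 11101
Step 3: G0=1(const) G1=G2=1 G2=1(const) G3=G3&G2=0&1=0 G4=G0=1 -> 11101
State from step 3 equals state from step 2 -> cycle length 1

Answer: 1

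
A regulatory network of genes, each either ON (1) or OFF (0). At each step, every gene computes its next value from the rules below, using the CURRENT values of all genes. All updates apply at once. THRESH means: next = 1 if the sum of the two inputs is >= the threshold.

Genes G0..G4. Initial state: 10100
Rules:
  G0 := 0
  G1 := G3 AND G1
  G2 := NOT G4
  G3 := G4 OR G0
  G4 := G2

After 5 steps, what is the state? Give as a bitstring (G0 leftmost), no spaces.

Step 1: G0=0(const) G1=G3&G1=0&0=0 G2=NOT G4=NOT 0=1 G3=G4|G0=0|1=1 G4=G2=1 -> 00111
Step 2: G0=0(const) G1=G3&G1=1&0=0 G2=NOT G4=NOT 1=0 G3=G4|G0=1|0=1 G4=G2=1 -> 00011
Step 3: G0=0(const) G1=G3&G1=1&0=0 G2=NOT G4=NOT 1=0 G3=G4|G0=1|0=1 G4=G2=0 -> 00010
Step 4: G0=0(const) G1=G3&G1=1&0=0 G2=NOT G4=NOT 0=1 G3=G4|G0=0|0=0 G4=G2=0 -> 00100
Step 5: G0=0(const) G1=G3&G1=0&0=0 G2=NOT G4=NOT 0=1 G3=G4|G0=0|0=0 G4=G2=1 -> 00101

00101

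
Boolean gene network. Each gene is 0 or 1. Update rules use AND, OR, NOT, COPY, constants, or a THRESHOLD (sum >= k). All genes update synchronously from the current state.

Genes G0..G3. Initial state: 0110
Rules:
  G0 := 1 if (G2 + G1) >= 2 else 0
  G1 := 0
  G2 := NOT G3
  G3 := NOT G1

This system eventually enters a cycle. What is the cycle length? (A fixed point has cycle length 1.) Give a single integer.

Answer: 1

Derivation:
Step 0: 0110
Step 1: G0=(1+1>=2)=1 G1=0(const) G2=NOT G3=NOT 0=1 G3=NOT G1=NOT 1=0 -> 1010
Step 2: G0=(1+0>=2)=0 G1=0(const) G2=NOT G3=NOT 0=1 G3=NOT G1=NOT 0=1 -> 0011
Step 3: G0=(1+0>=2)=0 G1=0(const) G2=NOT G3=NOT 1=0 G3=NOT G1=NOT 0=1 -> 0001
Step 4: G0=(0+0>=2)=0 G1=0(const) G2=NOT G3=NOT 1=0 G3=NOT G1=NOT 0=1 -> 0001
State from step 4 equals state from step 3 -> cycle length 1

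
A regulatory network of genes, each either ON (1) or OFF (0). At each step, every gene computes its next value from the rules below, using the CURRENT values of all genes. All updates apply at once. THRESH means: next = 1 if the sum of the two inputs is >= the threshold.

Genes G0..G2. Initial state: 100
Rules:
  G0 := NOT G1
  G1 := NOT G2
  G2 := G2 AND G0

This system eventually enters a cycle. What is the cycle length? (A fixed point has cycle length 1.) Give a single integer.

Answer: 1

Derivation:
Step 0: 100
Step 1: G0=NOT G1=NOT 0=1 G1=NOT G2=NOT 0=1 G2=G2&G0=0&1=0 -> 110
Step 2: G0=NOT G1=NOT 1=0 G1=NOT G2=NOT 0=1 G2=G2&G0=0&1=0 -> 010
Step 3: G0=NOT G1=NOT 1=0 G1=NOT G2=NOT 0=1 G2=G2&G0=0&0=0 -> 010
State from step 3 equals state from step 2 -> cycle length 1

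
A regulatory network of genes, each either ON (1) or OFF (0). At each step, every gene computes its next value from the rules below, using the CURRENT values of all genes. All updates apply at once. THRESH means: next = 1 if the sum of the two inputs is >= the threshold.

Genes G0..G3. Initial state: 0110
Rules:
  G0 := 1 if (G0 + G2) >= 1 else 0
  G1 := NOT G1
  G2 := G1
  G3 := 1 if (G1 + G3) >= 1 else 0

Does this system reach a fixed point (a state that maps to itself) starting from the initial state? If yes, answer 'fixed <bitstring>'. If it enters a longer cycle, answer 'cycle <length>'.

Step 0: 0110
Step 1: G0=(0+1>=1)=1 G1=NOT G1=NOT 1=0 G2=G1=1 G3=(1+0>=1)=1 -> 1011
Step 2: G0=(1+1>=1)=1 G1=NOT G1=NOT 0=1 G2=G1=0 G3=(0+1>=1)=1 -> 1101
Step 3: G0=(1+0>=1)=1 G1=NOT G1=NOT 1=0 G2=G1=1 G3=(1+1>=1)=1 -> 1011
Cycle of length 2 starting at step 1 -> no fixed point

Answer: cycle 2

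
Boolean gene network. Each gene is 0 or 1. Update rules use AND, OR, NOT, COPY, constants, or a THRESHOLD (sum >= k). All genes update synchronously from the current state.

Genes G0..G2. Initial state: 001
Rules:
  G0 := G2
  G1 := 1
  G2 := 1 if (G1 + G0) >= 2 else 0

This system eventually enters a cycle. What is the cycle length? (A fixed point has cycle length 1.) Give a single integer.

Step 0: 001
Step 1: G0=G2=1 G1=1(const) G2=(0+0>=2)=0 -> 110
Step 2: G0=G2=0 G1=1(const) G2=(1+1>=2)=1 -> 011
Step 3: G0=G2=1 G1=1(const) G2=(1+0>=2)=0 -> 110
State from step 3 equals state from step 1 -> cycle length 2

Answer: 2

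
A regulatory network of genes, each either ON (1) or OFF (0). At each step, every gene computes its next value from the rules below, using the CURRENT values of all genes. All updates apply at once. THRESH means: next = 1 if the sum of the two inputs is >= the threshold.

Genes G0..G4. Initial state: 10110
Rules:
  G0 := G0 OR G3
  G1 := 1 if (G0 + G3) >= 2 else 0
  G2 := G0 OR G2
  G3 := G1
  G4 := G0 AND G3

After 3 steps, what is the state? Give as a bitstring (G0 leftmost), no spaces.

Step 1: G0=G0|G3=1|1=1 G1=(1+1>=2)=1 G2=G0|G2=1|1=1 G3=G1=0 G4=G0&G3=1&1=1 -> 11101
Step 2: G0=G0|G3=1|0=1 G1=(1+0>=2)=0 G2=G0|G2=1|1=1 G3=G1=1 G4=G0&G3=1&0=0 -> 10110
Step 3: G0=G0|G3=1|1=1 G1=(1+1>=2)=1 G2=G0|G2=1|1=1 G3=G1=0 G4=G0&G3=1&1=1 -> 11101

11101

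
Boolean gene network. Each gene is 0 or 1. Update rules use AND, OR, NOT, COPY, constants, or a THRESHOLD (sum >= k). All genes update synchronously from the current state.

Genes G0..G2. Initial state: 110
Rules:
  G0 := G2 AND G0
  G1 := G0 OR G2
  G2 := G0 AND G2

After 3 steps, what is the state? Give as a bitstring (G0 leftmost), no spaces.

Step 1: G0=G2&G0=0&1=0 G1=G0|G2=1|0=1 G2=G0&G2=1&0=0 -> 010
Step 2: G0=G2&G0=0&0=0 G1=G0|G2=0|0=0 G2=G0&G2=0&0=0 -> 000
Step 3: G0=G2&G0=0&0=0 G1=G0|G2=0|0=0 G2=G0&G2=0&0=0 -> 000

000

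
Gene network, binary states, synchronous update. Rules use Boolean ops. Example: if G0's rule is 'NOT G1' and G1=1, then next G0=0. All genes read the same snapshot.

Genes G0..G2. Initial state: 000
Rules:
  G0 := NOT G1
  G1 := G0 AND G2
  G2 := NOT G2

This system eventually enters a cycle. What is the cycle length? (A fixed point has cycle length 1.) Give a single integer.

Answer: 4

Derivation:
Step 0: 000
Step 1: G0=NOT G1=NOT 0=1 G1=G0&G2=0&0=0 G2=NOT G2=NOT 0=1 -> 101
Step 2: G0=NOT G1=NOT 0=1 G1=G0&G2=1&1=1 G2=NOT G2=NOT 1=0 -> 110
Step 3: G0=NOT G1=NOT 1=0 G1=G0&G2=1&0=0 G2=NOT G2=NOT 0=1 -> 001
Step 4: G0=NOT G1=NOT 0=1 G1=G0&G2=0&1=0 G2=NOT G2=NOT 1=0 -> 100
Step 5: G0=NOT G1=NOT 0=1 G1=G0&G2=1&0=0 G2=NOT G2=NOT 0=1 -> 101
State from step 5 equals state from step 1 -> cycle length 4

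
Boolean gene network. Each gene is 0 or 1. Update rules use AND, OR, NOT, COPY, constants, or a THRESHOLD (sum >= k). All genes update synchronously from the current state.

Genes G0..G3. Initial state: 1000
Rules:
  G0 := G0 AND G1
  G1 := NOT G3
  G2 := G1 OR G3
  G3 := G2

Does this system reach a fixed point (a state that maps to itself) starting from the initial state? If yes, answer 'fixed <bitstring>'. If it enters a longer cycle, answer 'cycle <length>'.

Step 0: 1000
Step 1: G0=G0&G1=1&0=0 G1=NOT G3=NOT 0=1 G2=G1|G3=0|0=0 G3=G2=0 -> 0100
Step 2: G0=G0&G1=0&1=0 G1=NOT G3=NOT 0=1 G2=G1|G3=1|0=1 G3=G2=0 -> 0110
Step 3: G0=G0&G1=0&1=0 G1=NOT G3=NOT 0=1 G2=G1|G3=1|0=1 G3=G2=1 -> 0111
Step 4: G0=G0&G1=0&1=0 G1=NOT G3=NOT 1=0 G2=G1|G3=1|1=1 G3=G2=1 -> 0011
Step 5: G0=G0&G1=0&0=0 G1=NOT G3=NOT 1=0 G2=G1|G3=0|1=1 G3=G2=1 -> 0011
Fixed point reached at step 4: 0011

Answer: fixed 0011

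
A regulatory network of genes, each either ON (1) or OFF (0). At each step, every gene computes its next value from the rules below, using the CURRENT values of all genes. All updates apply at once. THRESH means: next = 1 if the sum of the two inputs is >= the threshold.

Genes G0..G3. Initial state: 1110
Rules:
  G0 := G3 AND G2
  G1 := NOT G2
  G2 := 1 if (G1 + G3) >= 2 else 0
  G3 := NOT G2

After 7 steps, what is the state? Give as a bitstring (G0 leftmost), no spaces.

Step 1: G0=G3&G2=0&1=0 G1=NOT G2=NOT 1=0 G2=(1+0>=2)=0 G3=NOT G2=NOT 1=0 -> 0000
Step 2: G0=G3&G2=0&0=0 G1=NOT G2=NOT 0=1 G2=(0+0>=2)=0 G3=NOT G2=NOT 0=1 -> 0101
Step 3: G0=G3&G2=1&0=0 G1=NOT G2=NOT 0=1 G2=(1+1>=2)=1 G3=NOT G2=NOT 0=1 -> 0111
Step 4: G0=G3&G2=1&1=1 G1=NOT G2=NOT 1=0 G2=(1+1>=2)=1 G3=NOT G2=NOT 1=0 -> 1010
Step 5: G0=G3&G2=0&1=0 G1=NOT G2=NOT 1=0 G2=(0+0>=2)=0 G3=NOT G2=NOT 1=0 -> 0000
Step 6: G0=G3&G2=0&0=0 G1=NOT G2=NOT 0=1 G2=(0+0>=2)=0 G3=NOT G2=NOT 0=1 -> 0101
Step 7: G0=G3&G2=1&0=0 G1=NOT G2=NOT 0=1 G2=(1+1>=2)=1 G3=NOT G2=NOT 0=1 -> 0111

0111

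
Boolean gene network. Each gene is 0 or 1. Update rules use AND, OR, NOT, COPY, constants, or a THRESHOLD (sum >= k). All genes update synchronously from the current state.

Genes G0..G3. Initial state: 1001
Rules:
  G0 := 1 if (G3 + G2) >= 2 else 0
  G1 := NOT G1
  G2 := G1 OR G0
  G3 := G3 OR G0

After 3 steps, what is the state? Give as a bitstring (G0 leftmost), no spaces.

Step 1: G0=(1+0>=2)=0 G1=NOT G1=NOT 0=1 G2=G1|G0=0|1=1 G3=G3|G0=1|1=1 -> 0111
Step 2: G0=(1+1>=2)=1 G1=NOT G1=NOT 1=0 G2=G1|G0=1|0=1 G3=G3|G0=1|0=1 -> 1011
Step 3: G0=(1+1>=2)=1 G1=NOT G1=NOT 0=1 G2=G1|G0=0|1=1 G3=G3|G0=1|1=1 -> 1111

1111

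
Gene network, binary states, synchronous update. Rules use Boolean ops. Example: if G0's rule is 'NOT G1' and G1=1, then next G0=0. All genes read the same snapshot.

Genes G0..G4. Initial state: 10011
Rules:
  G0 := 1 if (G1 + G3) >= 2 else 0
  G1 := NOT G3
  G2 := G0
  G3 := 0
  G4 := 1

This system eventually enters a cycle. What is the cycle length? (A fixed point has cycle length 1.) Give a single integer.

Answer: 1

Derivation:
Step 0: 10011
Step 1: G0=(0+1>=2)=0 G1=NOT G3=NOT 1=0 G2=G0=1 G3=0(const) G4=1(const) -> 00101
Step 2: G0=(0+0>=2)=0 G1=NOT G3=NOT 0=1 G2=G0=0 G3=0(const) G4=1(const) -> 01001
Step 3: G0=(1+0>=2)=0 G1=NOT G3=NOT 0=1 G2=G0=0 G3=0(const) G4=1(const) -> 01001
State from step 3 equals state from step 2 -> cycle length 1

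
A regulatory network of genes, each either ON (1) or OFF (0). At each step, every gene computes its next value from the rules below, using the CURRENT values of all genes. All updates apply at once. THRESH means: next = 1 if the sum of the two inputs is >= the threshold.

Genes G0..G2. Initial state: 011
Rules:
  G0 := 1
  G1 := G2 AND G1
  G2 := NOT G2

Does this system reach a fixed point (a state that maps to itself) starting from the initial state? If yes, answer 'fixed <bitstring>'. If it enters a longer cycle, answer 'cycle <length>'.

Step 0: 011
Step 1: G0=1(const) G1=G2&G1=1&1=1 G2=NOT G2=NOT 1=0 -> 110
Step 2: G0=1(const) G1=G2&G1=0&1=0 G2=NOT G2=NOT 0=1 -> 101
Step 3: G0=1(const) G1=G2&G1=1&0=0 G2=NOT G2=NOT 1=0 -> 100
Step 4: G0=1(const) G1=G2&G1=0&0=0 G2=NOT G2=NOT 0=1 -> 101
Cycle of length 2 starting at step 2 -> no fixed point

Answer: cycle 2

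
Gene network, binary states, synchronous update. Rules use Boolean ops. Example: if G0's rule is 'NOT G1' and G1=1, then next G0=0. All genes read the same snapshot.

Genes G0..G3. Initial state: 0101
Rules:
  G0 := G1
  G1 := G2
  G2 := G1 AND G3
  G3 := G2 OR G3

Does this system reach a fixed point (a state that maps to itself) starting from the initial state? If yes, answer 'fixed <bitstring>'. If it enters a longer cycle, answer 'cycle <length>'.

Answer: cycle 2

Derivation:
Step 0: 0101
Step 1: G0=G1=1 G1=G2=0 G2=G1&G3=1&1=1 G3=G2|G3=0|1=1 -> 1011
Step 2: G0=G1=0 G1=G2=1 G2=G1&G3=0&1=0 G3=G2|G3=1|1=1 -> 0101
Cycle of length 2 starting at step 0 -> no fixed point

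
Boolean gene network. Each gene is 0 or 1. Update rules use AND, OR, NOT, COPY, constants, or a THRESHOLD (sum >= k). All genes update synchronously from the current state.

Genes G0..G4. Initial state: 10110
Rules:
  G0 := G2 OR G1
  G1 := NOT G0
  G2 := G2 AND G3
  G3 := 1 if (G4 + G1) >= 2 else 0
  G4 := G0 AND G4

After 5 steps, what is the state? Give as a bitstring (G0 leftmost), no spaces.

Step 1: G0=G2|G1=1|0=1 G1=NOT G0=NOT 1=0 G2=G2&G3=1&1=1 G3=(0+0>=2)=0 G4=G0&G4=1&0=0 -> 10100
Step 2: G0=G2|G1=1|0=1 G1=NOT G0=NOT 1=0 G2=G2&G3=1&0=0 G3=(0+0>=2)=0 G4=G0&G4=1&0=0 -> 10000
Step 3: G0=G2|G1=0|0=0 G1=NOT G0=NOT 1=0 G2=G2&G3=0&0=0 G3=(0+0>=2)=0 G4=G0&G4=1&0=0 -> 00000
Step 4: G0=G2|G1=0|0=0 G1=NOT G0=NOT 0=1 G2=G2&G3=0&0=0 G3=(0+0>=2)=0 G4=G0&G4=0&0=0 -> 01000
Step 5: G0=G2|G1=0|1=1 G1=NOT G0=NOT 0=1 G2=G2&G3=0&0=0 G3=(0+1>=2)=0 G4=G0&G4=0&0=0 -> 11000

11000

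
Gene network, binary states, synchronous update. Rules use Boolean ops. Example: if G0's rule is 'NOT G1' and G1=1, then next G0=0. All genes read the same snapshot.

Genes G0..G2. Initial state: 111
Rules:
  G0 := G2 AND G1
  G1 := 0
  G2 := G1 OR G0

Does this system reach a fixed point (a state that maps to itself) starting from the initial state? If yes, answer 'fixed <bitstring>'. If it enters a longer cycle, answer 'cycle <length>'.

Answer: fixed 000

Derivation:
Step 0: 111
Step 1: G0=G2&G1=1&1=1 G1=0(const) G2=G1|G0=1|1=1 -> 101
Step 2: G0=G2&G1=1&0=0 G1=0(const) G2=G1|G0=0|1=1 -> 001
Step 3: G0=G2&G1=1&0=0 G1=0(const) G2=G1|G0=0|0=0 -> 000
Step 4: G0=G2&G1=0&0=0 G1=0(const) G2=G1|G0=0|0=0 -> 000
Fixed point reached at step 3: 000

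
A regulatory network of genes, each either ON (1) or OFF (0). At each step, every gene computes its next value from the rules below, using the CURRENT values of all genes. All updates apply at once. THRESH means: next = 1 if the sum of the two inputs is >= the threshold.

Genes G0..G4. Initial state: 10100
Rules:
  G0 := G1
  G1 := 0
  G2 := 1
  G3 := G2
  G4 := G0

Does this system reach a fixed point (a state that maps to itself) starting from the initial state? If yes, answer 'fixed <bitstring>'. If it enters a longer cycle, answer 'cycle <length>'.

Answer: fixed 00110

Derivation:
Step 0: 10100
Step 1: G0=G1=0 G1=0(const) G2=1(const) G3=G2=1 G4=G0=1 -> 00111
Step 2: G0=G1=0 G1=0(const) G2=1(const) G3=G2=1 G4=G0=0 -> 00110
Step 3: G0=G1=0 G1=0(const) G2=1(const) G3=G2=1 G4=G0=0 -> 00110
Fixed point reached at step 2: 00110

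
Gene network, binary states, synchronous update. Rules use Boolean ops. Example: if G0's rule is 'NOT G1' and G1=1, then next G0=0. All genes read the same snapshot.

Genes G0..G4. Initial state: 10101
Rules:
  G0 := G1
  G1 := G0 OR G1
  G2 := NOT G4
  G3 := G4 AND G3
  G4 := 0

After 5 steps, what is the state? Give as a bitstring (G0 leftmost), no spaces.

Step 1: G0=G1=0 G1=G0|G1=1|0=1 G2=NOT G4=NOT 1=0 G3=G4&G3=1&0=0 G4=0(const) -> 01000
Step 2: G0=G1=1 G1=G0|G1=0|1=1 G2=NOT G4=NOT 0=1 G3=G4&G3=0&0=0 G4=0(const) -> 11100
Step 3: G0=G1=1 G1=G0|G1=1|1=1 G2=NOT G4=NOT 0=1 G3=G4&G3=0&0=0 G4=0(const) -> 11100
Step 4: G0=G1=1 G1=G0|G1=1|1=1 G2=NOT G4=NOT 0=1 G3=G4&G3=0&0=0 G4=0(const) -> 11100
Step 5: G0=G1=1 G1=G0|G1=1|1=1 G2=NOT G4=NOT 0=1 G3=G4&G3=0&0=0 G4=0(const) -> 11100

11100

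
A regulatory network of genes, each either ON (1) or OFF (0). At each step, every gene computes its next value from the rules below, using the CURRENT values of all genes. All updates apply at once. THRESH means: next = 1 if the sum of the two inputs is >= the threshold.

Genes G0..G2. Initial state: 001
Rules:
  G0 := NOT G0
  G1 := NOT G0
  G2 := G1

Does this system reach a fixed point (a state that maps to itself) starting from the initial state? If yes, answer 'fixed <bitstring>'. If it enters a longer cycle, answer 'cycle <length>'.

Answer: cycle 2

Derivation:
Step 0: 001
Step 1: G0=NOT G0=NOT 0=1 G1=NOT G0=NOT 0=1 G2=G1=0 -> 110
Step 2: G0=NOT G0=NOT 1=0 G1=NOT G0=NOT 1=0 G2=G1=1 -> 001
Cycle of length 2 starting at step 0 -> no fixed point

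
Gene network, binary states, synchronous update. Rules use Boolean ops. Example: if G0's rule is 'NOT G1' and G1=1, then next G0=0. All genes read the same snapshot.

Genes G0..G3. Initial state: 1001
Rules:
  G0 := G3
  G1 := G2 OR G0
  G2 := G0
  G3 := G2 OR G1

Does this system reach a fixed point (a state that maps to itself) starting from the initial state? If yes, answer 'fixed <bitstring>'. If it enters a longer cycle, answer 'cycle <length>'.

Answer: fixed 1111

Derivation:
Step 0: 1001
Step 1: G0=G3=1 G1=G2|G0=0|1=1 G2=G0=1 G3=G2|G1=0|0=0 -> 1110
Step 2: G0=G3=0 G1=G2|G0=1|1=1 G2=G0=1 G3=G2|G1=1|1=1 -> 0111
Step 3: G0=G3=1 G1=G2|G0=1|0=1 G2=G0=0 G3=G2|G1=1|1=1 -> 1101
Step 4: G0=G3=1 G1=G2|G0=0|1=1 G2=G0=1 G3=G2|G1=0|1=1 -> 1111
Step 5: G0=G3=1 G1=G2|G0=1|1=1 G2=G0=1 G3=G2|G1=1|1=1 -> 1111
Fixed point reached at step 4: 1111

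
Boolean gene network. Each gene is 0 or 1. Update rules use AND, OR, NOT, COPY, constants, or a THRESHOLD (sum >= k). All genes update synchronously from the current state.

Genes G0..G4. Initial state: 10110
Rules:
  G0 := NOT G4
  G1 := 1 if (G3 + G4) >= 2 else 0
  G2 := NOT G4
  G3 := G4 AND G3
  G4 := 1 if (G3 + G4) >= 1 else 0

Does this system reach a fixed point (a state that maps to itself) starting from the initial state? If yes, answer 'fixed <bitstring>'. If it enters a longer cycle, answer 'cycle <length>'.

Step 0: 10110
Step 1: G0=NOT G4=NOT 0=1 G1=(1+0>=2)=0 G2=NOT G4=NOT 0=1 G3=G4&G3=0&1=0 G4=(1+0>=1)=1 -> 10101
Step 2: G0=NOT G4=NOT 1=0 G1=(0+1>=2)=0 G2=NOT G4=NOT 1=0 G3=G4&G3=1&0=0 G4=(0+1>=1)=1 -> 00001
Step 3: G0=NOT G4=NOT 1=0 G1=(0+1>=2)=0 G2=NOT G4=NOT 1=0 G3=G4&G3=1&0=0 G4=(0+1>=1)=1 -> 00001
Fixed point reached at step 2: 00001

Answer: fixed 00001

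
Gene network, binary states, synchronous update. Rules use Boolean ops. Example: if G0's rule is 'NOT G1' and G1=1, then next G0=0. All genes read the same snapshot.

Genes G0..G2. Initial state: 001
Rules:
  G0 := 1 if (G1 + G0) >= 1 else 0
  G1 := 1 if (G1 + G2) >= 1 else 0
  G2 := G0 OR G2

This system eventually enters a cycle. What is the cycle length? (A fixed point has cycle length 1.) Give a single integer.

Step 0: 001
Step 1: G0=(0+0>=1)=0 G1=(0+1>=1)=1 G2=G0|G2=0|1=1 -> 011
Step 2: G0=(1+0>=1)=1 G1=(1+1>=1)=1 G2=G0|G2=0|1=1 -> 111
Step 3: G0=(1+1>=1)=1 G1=(1+1>=1)=1 G2=G0|G2=1|1=1 -> 111
State from step 3 equals state from step 2 -> cycle length 1

Answer: 1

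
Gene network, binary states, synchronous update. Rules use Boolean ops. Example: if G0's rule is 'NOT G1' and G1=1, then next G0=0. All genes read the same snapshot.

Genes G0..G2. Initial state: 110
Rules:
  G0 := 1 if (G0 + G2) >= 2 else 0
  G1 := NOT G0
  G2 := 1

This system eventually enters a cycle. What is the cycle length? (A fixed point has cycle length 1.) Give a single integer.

Step 0: 110
Step 1: G0=(1+0>=2)=0 G1=NOT G0=NOT 1=0 G2=1(const) -> 001
Step 2: G0=(0+1>=2)=0 G1=NOT G0=NOT 0=1 G2=1(const) -> 011
Step 3: G0=(0+1>=2)=0 G1=NOT G0=NOT 0=1 G2=1(const) -> 011
State from step 3 equals state from step 2 -> cycle length 1

Answer: 1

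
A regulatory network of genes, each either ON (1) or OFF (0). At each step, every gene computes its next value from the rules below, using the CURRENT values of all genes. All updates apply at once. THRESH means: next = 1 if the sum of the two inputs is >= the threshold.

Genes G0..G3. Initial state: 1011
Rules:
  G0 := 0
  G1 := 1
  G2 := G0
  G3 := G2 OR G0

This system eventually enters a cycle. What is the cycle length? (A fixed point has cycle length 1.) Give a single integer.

Answer: 1

Derivation:
Step 0: 1011
Step 1: G0=0(const) G1=1(const) G2=G0=1 G3=G2|G0=1|1=1 -> 0111
Step 2: G0=0(const) G1=1(const) G2=G0=0 G3=G2|G0=1|0=1 -> 0101
Step 3: G0=0(const) G1=1(const) G2=G0=0 G3=G2|G0=0|0=0 -> 0100
Step 4: G0=0(const) G1=1(const) G2=G0=0 G3=G2|G0=0|0=0 -> 0100
State from step 4 equals state from step 3 -> cycle length 1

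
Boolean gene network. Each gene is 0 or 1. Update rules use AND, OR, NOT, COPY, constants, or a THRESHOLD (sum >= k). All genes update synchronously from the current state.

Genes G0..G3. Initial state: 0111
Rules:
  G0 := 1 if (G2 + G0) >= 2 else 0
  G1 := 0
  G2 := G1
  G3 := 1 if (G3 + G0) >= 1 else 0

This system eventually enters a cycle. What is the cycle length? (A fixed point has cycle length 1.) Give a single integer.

Step 0: 0111
Step 1: G0=(1+0>=2)=0 G1=0(const) G2=G1=1 G3=(1+0>=1)=1 -> 0011
Step 2: G0=(1+0>=2)=0 G1=0(const) G2=G1=0 G3=(1+0>=1)=1 -> 0001
Step 3: G0=(0+0>=2)=0 G1=0(const) G2=G1=0 G3=(1+0>=1)=1 -> 0001
State from step 3 equals state from step 2 -> cycle length 1

Answer: 1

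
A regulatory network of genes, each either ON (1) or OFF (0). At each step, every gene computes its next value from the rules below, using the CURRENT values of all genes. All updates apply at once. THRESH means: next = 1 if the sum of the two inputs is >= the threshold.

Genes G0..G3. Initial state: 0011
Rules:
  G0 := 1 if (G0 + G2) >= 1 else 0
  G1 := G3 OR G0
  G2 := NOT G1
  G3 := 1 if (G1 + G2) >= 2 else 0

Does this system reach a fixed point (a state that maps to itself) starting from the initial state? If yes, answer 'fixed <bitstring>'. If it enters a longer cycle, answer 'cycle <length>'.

Step 0: 0011
Step 1: G0=(0+1>=1)=1 G1=G3|G0=1|0=1 G2=NOT G1=NOT 0=1 G3=(0+1>=2)=0 -> 1110
Step 2: G0=(1+1>=1)=1 G1=G3|G0=0|1=1 G2=NOT G1=NOT 1=0 G3=(1+1>=2)=1 -> 1101
Step 3: G0=(1+0>=1)=1 G1=G3|G0=1|1=1 G2=NOT G1=NOT 1=0 G3=(1+0>=2)=0 -> 1100
Step 4: G0=(1+0>=1)=1 G1=G3|G0=0|1=1 G2=NOT G1=NOT 1=0 G3=(1+0>=2)=0 -> 1100
Fixed point reached at step 3: 1100

Answer: fixed 1100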